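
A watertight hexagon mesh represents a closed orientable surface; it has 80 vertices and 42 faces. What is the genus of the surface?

Every face is a hexagon, so 2E = 6·42 = 252, giving E = 126.
χ = V − E + F = 80 − 126 + 42 = -4.
For a closed orientable surface χ = 2 − 2g, so g = (2 − (-4))/2 = 3.

3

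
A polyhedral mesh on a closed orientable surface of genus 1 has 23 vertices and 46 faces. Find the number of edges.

69

For a closed orientable surface of genus 1, χ = 2 − 2·1 = 0.
E = V + F − (0) = 23 + 46 − (0) = 69.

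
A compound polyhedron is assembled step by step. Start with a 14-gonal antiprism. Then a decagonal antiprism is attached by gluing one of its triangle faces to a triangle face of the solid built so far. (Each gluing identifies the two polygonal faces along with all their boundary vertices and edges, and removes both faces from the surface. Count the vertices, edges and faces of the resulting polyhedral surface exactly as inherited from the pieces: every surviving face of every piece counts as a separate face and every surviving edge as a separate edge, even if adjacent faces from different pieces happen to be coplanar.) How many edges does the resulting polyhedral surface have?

A 14-gonal antiprism: V=28, E=56, F=30.
Attach a decagonal antiprism (V=20, E=40, F=22) along a 3-gon: merge 3 vertices and 3 edges, delete both glued faces → V=45, E=93, F=50.
Check: V − E + F = 45 − 93 + 50 = 2.

93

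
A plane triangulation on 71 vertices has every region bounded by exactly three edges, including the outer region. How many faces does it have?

138

In a plane triangulation 3F = 2E and V − E + F = 2, so F = 2V − 4 = 2·71 − 4 = 138.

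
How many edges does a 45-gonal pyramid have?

A pyramid on an n-gon base has one n-gon and n triangles: V = 45 + 1 = 46, E = 2·45 = 90, F = 45 + 1 = 46.
Check: V − E + F = 46 − 90 + 46 = 2.

90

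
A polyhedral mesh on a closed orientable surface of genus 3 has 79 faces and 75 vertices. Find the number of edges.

158

For a closed orientable surface of genus 3, χ = 2 − 2·3 = -4.
E = V + F − (-4) = 75 + 79 − (-4) = 158.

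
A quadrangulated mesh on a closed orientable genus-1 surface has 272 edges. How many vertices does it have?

χ = 2 − 2·1 = 0, and every face is a square so 4F = 2E.
F = 2E/4 = 136. Then V = 0 + E − F = 0 + 272 − 136 = 136.

136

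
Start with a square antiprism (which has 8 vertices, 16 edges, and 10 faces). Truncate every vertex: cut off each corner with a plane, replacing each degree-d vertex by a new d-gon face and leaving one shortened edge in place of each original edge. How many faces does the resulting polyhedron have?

18

Truncation replaces each original edge-end by a new vertex, so V′ = 2E = 32.
Each original edge survives, and each old vertex of degree d contributes d new edges; summing degrees gives Σd = 2E, so E′ = E + 2E = 3E = 48.
Each original face survives and each original vertex becomes one new face: F′ = F + V = 18.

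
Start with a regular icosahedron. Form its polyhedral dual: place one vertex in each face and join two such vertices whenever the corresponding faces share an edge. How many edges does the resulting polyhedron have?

The base solid has V = 12, E = 30, F = 20.
The dual swaps V and F and preserves E: V′ = F = 20, E′ = E = 30, F′ = V = 12.

30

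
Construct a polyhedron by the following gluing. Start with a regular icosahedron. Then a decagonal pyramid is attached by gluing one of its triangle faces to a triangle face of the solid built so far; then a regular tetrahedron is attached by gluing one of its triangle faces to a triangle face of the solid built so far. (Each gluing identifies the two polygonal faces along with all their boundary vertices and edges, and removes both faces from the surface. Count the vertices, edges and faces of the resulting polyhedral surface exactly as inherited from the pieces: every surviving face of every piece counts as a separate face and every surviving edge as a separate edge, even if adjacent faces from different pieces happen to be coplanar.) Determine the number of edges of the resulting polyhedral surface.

50

A regular icosahedron: V=12, E=30, F=20.
Attach a decagonal pyramid (V=11, E=20, F=11) along a 3-gon: merge 3 vertices and 3 edges, delete both glued faces → V=20, E=47, F=29.
Attach a regular tetrahedron (V=4, E=6, F=4) along a 3-gon: merge 3 vertices and 3 edges, delete both glued faces → V=21, E=50, F=31.
Check: V − E + F = 21 − 50 + 31 = 2.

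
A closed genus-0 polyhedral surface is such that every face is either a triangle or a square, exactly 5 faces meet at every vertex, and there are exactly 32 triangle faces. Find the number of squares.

6

Let x be the number of squares; then F = 32 + x.
Edge–face incidences: 2E = 3·32 + 4·x = 96 + 4x.
Every vertex has degree 5, so 5V = 2E.
Euler: V − E + F = 2 ⇒ (2E)/5 − E + (32 + x) = 2.
Multiply by 10: 2·(2E) − 5·(2E) + 10·(32 + x) = 20, i.e. 320 + 10x − 3·(96 + 4x) = 20.
Collecting terms: −2x + 32 = 20, so −2x = −12, so x = 6.
Then 2E = 96 + 4·6 = 120, so E = 60, V = 2E/5 = 24, F = 32 + 6 = 38.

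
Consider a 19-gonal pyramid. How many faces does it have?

A pyramid on an n-gon base has one n-gon and n triangles: V = 19 + 1 = 20, E = 2·19 = 38, F = 19 + 1 = 20.

20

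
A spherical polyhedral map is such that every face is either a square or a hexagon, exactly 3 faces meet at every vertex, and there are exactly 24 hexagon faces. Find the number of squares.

Let x be the number of squares; then F = 24 + x.
Edge–face incidences: 2E = 6·24 + 4·x = 144 + 4x.
Every vertex has degree 3, so 3V = 2E.
Euler: V − E + F = 2 ⇒ (2E)/3 − E + (24 + x) = 2.
Multiply by 6: 2·(2E) − 3·(2E) + 6·(24 + x) = 12, i.e. 144 + 6x − (144 + 4x) = 12.
Collecting terms: 2x = 12, so x = 6.
Then 2E = 144 + 4·6 = 168, so E = 84, V = 2E/3 = 56, F = 24 + 6 = 30.

6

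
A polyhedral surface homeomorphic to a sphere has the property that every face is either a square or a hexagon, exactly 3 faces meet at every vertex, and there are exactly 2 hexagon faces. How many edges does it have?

18

Let x be the number of squares; then F = 2 + x.
Edge–face incidences: 2E = 6·2 + 4·x = 12 + 4x.
Every vertex has degree 3, so 3V = 2E.
Euler: V − E + F = 2 ⇒ (2E)/3 − E + (2 + x) = 2.
Multiply by 6: 2·(2E) − 3·(2E) + 6·(2 + x) = 12, i.e. 12 + 6x − (12 + 4x) = 12.
Collecting terms: 2x = 12, so x = 6.
Then 2E = 12 + 4·6 = 36, so E = 18, V = 2E/3 = 12, F = 2 + 6 = 8.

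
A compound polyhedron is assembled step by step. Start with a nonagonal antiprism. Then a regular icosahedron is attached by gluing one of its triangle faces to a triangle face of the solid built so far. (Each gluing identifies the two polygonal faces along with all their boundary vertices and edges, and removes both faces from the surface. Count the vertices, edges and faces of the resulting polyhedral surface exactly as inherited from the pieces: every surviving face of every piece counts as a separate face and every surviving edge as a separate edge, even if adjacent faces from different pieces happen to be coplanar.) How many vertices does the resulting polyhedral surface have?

27

A nonagonal antiprism: V=18, E=36, F=20.
Attach a regular icosahedron (V=12, E=30, F=20) along a 3-gon: merge 3 vertices and 3 edges, delete both glued faces → V=27, E=63, F=38.
Check: V − E + F = 27 − 63 + 38 = 2.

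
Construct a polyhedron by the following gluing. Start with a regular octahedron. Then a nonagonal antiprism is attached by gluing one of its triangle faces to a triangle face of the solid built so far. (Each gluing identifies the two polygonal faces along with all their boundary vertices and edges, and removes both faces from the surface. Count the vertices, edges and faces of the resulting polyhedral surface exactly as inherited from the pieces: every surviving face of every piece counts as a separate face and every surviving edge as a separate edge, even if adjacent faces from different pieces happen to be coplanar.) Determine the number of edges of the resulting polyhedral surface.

A regular octahedron: V=6, E=12, F=8.
Attach a nonagonal antiprism (V=18, E=36, F=20) along a 3-gon: merge 3 vertices and 3 edges, delete both glued faces → V=21, E=45, F=26.
Check: V − E + F = 21 − 45 + 26 = 2.

45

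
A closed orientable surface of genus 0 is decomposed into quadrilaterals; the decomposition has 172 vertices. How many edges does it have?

χ = 2 − 2·0 = 2, and every face is a square so 4F = 2E.
V − E + F = 2 with E = 4F/2 gives 172 − (4/2 − 1)·F = 2, so F = 170 and E = 340.

340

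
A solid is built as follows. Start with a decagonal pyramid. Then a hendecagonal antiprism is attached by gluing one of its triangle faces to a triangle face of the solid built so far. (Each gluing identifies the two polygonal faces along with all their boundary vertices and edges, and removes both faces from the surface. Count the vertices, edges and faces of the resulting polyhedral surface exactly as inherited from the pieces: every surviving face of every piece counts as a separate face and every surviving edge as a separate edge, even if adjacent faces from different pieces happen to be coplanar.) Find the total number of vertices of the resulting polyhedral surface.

30

A decagonal pyramid: V=11, E=20, F=11.
Attach a hendecagonal antiprism (V=22, E=44, F=24) along a 3-gon: merge 3 vertices and 3 edges, delete both glued faces → V=30, E=61, F=33.
Check: V − E + F = 30 − 61 + 33 = 2.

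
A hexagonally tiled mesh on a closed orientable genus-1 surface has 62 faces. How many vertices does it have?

124

χ = 2 − 2·1 = 0, and every face is a hexagon so 6F = 2E.
E = 6·62/2 = 186. Then V = 0 + E − F = 0 + 186 − 62 = 124.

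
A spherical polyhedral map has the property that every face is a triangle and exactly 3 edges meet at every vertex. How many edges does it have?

6

Each face has 3 edges and each edge borders two faces, so 2E = 3F.
Each vertex has degree 3, so 3V = 2E and hence V = 3F/3.
Euler: V − E + F = 2 ⇒ (3F/3) − (3F/2) + F = 2.
Multiply by 6: (6 − 9 + 6)F = 12, i.e. 3F = 12.
So F = 4, E = 3·4/2 = 6, V = 3·4/3 = 4.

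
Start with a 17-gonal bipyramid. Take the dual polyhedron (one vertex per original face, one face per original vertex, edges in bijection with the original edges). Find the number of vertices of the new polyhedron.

The base solid has V = 19, E = 51, F = 34.
The dual swaps V and F and preserves E: V′ = F = 34, E′ = E = 51, F′ = V = 19.

34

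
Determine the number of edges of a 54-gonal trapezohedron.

The n-trapezohedron (dual of the n-antiprism) has V = 2·54 + 2 = 110, E = 4·54 = 216, F = 2·54 = 108.

216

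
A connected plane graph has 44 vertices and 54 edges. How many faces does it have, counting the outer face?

12

Euler's formula for a connected plane graph: V − E + F = 2, so F = 2 − 44 + 54 = 12.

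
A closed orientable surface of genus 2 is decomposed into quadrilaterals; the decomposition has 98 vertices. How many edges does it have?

χ = 2 − 2·2 = -2, and every face is a square so 4F = 2E.
V − E + F = -2 with E = 4F/2 gives 98 − (4/2 − 1)·F = -2, so F = 100 and E = 200.

200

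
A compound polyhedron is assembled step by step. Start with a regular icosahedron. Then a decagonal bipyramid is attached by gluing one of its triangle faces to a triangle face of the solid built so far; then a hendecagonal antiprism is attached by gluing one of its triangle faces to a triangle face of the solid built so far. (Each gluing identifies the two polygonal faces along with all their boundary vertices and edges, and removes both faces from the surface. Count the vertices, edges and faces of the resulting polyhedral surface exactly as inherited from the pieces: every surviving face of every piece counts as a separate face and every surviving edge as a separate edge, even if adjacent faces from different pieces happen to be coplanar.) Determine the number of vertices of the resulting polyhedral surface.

40

A regular icosahedron: V=12, E=30, F=20.
Attach a decagonal bipyramid (V=12, E=30, F=20) along a 3-gon: merge 3 vertices and 3 edges, delete both glued faces → V=21, E=57, F=38.
Attach a hendecagonal antiprism (V=22, E=44, F=24) along a 3-gon: merge 3 vertices and 3 edges, delete both glued faces → V=40, E=98, F=60.
Check: V − E + F = 40 − 98 + 60 = 2.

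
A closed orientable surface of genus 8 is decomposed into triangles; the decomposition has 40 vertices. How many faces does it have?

χ = 2 − 2·8 = -14, and every face is a triangle so 3F = 2E.
V − E + F = -14 with E = 3F/2 gives 40 − (3/2 − 1)·F = -14, so F = 108 and E = 162.

108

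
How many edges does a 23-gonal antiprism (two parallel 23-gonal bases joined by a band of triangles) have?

92

An antiprism on an n-gon has two n-gon caps and 2n triangles: V = 2·23 = 46, E = 4·23 = 92, F = 2·23 + 2 = 48.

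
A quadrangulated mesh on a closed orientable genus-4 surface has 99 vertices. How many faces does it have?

105

χ = 2 − 2·4 = -6, and every face is a square so 4F = 2E.
V − E + F = -6 with E = 4F/2 gives 99 − (4/2 − 1)·F = -6, so F = 105 and E = 210.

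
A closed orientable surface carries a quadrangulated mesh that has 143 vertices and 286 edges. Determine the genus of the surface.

Every face is a square and each edge borders two faces, so 4F = 2·286, giving F = 143.
χ = V − E + F = 143 − 286 + 143 = 0.
For a closed orientable surface χ = 2 − 2g, so g = (2 − (0))/2 = 1.

1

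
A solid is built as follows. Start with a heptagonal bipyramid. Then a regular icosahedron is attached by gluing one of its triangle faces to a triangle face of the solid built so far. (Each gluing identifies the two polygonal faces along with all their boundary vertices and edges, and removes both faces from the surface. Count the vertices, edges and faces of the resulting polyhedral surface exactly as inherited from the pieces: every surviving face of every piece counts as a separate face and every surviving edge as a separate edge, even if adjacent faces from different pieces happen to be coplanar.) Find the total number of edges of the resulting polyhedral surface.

48

A heptagonal bipyramid: V=9, E=21, F=14.
Attach a regular icosahedron (V=12, E=30, F=20) along a 3-gon: merge 3 vertices and 3 edges, delete both glued faces → V=18, E=48, F=32.
Check: V − E + F = 18 − 48 + 32 = 2.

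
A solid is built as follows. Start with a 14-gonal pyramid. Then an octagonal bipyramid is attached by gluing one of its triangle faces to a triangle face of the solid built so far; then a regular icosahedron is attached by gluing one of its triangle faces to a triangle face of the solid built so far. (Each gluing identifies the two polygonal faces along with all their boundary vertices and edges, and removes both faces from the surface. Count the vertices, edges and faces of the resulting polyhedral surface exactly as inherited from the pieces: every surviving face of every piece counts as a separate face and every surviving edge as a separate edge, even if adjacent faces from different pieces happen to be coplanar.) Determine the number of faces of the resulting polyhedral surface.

A 14-gonal pyramid: V=15, E=28, F=15.
Attach an octagonal bipyramid (V=10, E=24, F=16) along a 3-gon: merge 3 vertices and 3 edges, delete both glued faces → V=22, E=49, F=29.
Attach a regular icosahedron (V=12, E=30, F=20) along a 3-gon: merge 3 vertices and 3 edges, delete both glued faces → V=31, E=76, F=47.
Check: V − E + F = 31 − 76 + 47 = 2.

47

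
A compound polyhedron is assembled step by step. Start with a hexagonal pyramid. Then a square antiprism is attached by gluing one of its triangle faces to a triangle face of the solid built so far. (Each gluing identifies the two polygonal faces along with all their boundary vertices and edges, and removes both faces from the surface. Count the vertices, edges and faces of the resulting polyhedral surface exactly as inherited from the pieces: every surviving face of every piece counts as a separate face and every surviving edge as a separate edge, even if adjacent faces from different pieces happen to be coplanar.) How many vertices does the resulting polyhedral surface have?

A hexagonal pyramid: V=7, E=12, F=7.
Attach a square antiprism (V=8, E=16, F=10) along a 3-gon: merge 3 vertices and 3 edges, delete both glued faces → V=12, E=25, F=15.
Check: V − E + F = 12 − 25 + 15 = 2.

12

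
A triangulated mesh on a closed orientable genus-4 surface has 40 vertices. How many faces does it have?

χ = 2 − 2·4 = -6, and every face is a triangle so 3F = 2E.
V − E + F = -6 with E = 3F/2 gives 40 − (3/2 − 1)·F = -6, so F = 92 and E = 138.

92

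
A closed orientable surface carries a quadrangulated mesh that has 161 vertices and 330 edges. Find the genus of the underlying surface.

3

Every face is a square and each edge borders two faces, so 4F = 2·330, giving F = 165.
χ = V − E + F = 161 − 330 + 165 = -4.
For a closed orientable surface χ = 2 − 2g, so g = (2 − (-4))/2 = 3.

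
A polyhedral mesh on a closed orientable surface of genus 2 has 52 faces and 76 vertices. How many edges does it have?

For a closed orientable surface of genus 2, χ = 2 − 2·2 = -2.
E = V + F − (-2) = 76 + 52 − (-2) = 130.

130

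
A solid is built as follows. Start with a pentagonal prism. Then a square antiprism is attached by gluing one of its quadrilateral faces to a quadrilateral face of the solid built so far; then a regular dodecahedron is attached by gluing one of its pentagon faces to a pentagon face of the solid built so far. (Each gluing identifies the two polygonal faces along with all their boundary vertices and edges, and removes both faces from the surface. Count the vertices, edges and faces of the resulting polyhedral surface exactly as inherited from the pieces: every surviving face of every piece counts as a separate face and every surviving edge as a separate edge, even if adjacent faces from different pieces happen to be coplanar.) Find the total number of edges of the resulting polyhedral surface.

A pentagonal prism: V=10, E=15, F=7.
Attach a square antiprism (V=8, E=16, F=10) along a 4-gon: merge 4 vertices and 4 edges, delete both glued faces → V=14, E=27, F=15.
Attach a regular dodecahedron (V=20, E=30, F=12) along a 5-gon: merge 5 vertices and 5 edges, delete both glued faces → V=29, E=52, F=25.
Check: V − E + F = 29 − 52 + 25 = 2.

52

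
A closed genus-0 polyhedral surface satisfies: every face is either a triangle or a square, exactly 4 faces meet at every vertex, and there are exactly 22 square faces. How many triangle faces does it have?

Let x be the number of triangles; then F = 22 + x.
Edge–face incidences: 2E = 4·22 + 3·x = 88 + 3x.
Every vertex has degree 4, so 4V = 2E.
Euler: V − E + F = 2 ⇒ (2E)/4 − E + (22 + x) = 2.
Multiply by 8: 2·(2E) − 4·(2E) + 8·(22 + x) = 16, i.e. 176 + 8x − 2·(88 + 3x) = 16.
Collecting terms: 2x = 16, so x = 8.
Then 2E = 88 + 3·8 = 112, so E = 56, V = 2E/4 = 28, F = 22 + 8 = 30.

8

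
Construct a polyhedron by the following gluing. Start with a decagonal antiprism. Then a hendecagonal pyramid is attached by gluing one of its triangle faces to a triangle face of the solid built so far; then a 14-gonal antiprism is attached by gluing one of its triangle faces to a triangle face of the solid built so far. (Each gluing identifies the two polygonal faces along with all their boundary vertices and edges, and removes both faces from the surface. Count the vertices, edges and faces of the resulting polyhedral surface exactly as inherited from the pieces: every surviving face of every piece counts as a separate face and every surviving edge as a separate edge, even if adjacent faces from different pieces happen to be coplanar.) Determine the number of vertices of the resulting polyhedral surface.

A decagonal antiprism: V=20, E=40, F=22.
Attach a hendecagonal pyramid (V=12, E=22, F=12) along a 3-gon: merge 3 vertices and 3 edges, delete both glued faces → V=29, E=59, F=32.
Attach a 14-gonal antiprism (V=28, E=56, F=30) along a 3-gon: merge 3 vertices and 3 edges, delete both glued faces → V=54, E=112, F=60.
Check: V − E + F = 54 − 112 + 60 = 2.

54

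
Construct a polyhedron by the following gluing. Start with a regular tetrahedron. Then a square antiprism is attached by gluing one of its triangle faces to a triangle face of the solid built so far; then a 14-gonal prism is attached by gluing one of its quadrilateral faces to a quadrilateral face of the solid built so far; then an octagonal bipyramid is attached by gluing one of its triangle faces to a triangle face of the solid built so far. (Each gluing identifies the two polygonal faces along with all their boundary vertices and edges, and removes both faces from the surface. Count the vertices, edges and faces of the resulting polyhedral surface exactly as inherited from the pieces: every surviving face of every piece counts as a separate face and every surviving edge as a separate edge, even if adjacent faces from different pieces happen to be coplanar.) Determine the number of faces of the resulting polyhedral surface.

40

A regular tetrahedron: V=4, E=6, F=4.
Attach a square antiprism (V=8, E=16, F=10) along a 3-gon: merge 3 vertices and 3 edges, delete both glued faces → V=9, E=19, F=12.
Attach a 14-gonal prism (V=28, E=42, F=16) along a 4-gon: merge 4 vertices and 4 edges, delete both glued faces → V=33, E=57, F=26.
Attach an octagonal bipyramid (V=10, E=24, F=16) along a 3-gon: merge 3 vertices and 3 edges, delete both glued faces → V=40, E=78, F=40.
Check: V − E + F = 40 − 78 + 40 = 2.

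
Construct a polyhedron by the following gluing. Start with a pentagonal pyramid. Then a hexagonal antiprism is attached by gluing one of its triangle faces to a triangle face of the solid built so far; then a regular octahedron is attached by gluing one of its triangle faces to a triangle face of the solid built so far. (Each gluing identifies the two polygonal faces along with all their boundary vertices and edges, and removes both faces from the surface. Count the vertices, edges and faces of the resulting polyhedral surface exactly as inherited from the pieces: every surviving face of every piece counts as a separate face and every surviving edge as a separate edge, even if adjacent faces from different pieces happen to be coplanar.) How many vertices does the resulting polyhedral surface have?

A pentagonal pyramid: V=6, E=10, F=6.
Attach a hexagonal antiprism (V=12, E=24, F=14) along a 3-gon: merge 3 vertices and 3 edges, delete both glued faces → V=15, E=31, F=18.
Attach a regular octahedron (V=6, E=12, F=8) along a 3-gon: merge 3 vertices and 3 edges, delete both glued faces → V=18, E=40, F=24.
Check: V − E + F = 18 − 40 + 24 = 2.

18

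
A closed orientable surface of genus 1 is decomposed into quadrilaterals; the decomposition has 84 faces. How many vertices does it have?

84

χ = 2 − 2·1 = 0, and every face is a square so 4F = 2E.
E = 4·84/2 = 168. Then V = 0 + E − F = 0 + 168 − 84 = 84.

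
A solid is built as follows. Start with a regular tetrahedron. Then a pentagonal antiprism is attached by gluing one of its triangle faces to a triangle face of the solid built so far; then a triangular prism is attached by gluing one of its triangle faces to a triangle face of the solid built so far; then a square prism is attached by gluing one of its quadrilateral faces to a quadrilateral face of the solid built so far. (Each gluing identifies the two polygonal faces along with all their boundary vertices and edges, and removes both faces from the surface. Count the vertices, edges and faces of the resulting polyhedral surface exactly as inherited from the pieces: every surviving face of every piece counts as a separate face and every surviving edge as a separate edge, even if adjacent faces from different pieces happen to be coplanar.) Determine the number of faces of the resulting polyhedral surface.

A regular tetrahedron: V=4, E=6, F=4.
Attach a pentagonal antiprism (V=10, E=20, F=12) along a 3-gon: merge 3 vertices and 3 edges, delete both glued faces → V=11, E=23, F=14.
Attach a triangular prism (V=6, E=9, F=5) along a 3-gon: merge 3 vertices and 3 edges, delete both glued faces → V=14, E=29, F=17.
Attach a square prism (V=8, E=12, F=6) along a 4-gon: merge 4 vertices and 4 edges, delete both glued faces → V=18, E=37, F=21.
Check: V − E + F = 18 − 37 + 21 = 2.

21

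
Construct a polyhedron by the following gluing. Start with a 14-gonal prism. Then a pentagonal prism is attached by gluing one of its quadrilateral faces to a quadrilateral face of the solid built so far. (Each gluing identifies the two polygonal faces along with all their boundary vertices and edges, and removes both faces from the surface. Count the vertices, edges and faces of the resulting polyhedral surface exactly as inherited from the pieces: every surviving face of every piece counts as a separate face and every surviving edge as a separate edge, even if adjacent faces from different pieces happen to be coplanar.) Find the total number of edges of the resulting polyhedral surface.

A 14-gonal prism: V=28, E=42, F=16.
Attach a pentagonal prism (V=10, E=15, F=7) along a 4-gon: merge 4 vertices and 4 edges, delete both glued faces → V=34, E=53, F=21.
Check: V − E + F = 34 − 53 + 21 = 2.

53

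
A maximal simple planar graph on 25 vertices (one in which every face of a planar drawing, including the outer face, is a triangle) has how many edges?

69

In a plane triangulation 3F = 2E and V − E + F = 2, so E = 3V − 6 = 3·25 − 6 = 69.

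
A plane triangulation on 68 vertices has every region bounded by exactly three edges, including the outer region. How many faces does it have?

In a plane triangulation 3F = 2E and V − E + F = 2, so F = 2V − 4 = 2·68 − 4 = 132.

132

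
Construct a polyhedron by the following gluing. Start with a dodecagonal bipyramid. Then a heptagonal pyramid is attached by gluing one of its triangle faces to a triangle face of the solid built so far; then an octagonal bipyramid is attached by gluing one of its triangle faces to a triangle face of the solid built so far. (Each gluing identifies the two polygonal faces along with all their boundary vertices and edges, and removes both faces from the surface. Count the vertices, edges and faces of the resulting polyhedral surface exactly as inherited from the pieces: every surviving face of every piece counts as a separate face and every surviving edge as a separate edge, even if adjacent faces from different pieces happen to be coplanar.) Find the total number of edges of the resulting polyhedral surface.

A dodecagonal bipyramid: V=14, E=36, F=24.
Attach a heptagonal pyramid (V=8, E=14, F=8) along a 3-gon: merge 3 vertices and 3 edges, delete both glued faces → V=19, E=47, F=30.
Attach an octagonal bipyramid (V=10, E=24, F=16) along a 3-gon: merge 3 vertices and 3 edges, delete both glued faces → V=26, E=68, F=44.
Check: V − E + F = 26 − 68 + 44 = 2.

68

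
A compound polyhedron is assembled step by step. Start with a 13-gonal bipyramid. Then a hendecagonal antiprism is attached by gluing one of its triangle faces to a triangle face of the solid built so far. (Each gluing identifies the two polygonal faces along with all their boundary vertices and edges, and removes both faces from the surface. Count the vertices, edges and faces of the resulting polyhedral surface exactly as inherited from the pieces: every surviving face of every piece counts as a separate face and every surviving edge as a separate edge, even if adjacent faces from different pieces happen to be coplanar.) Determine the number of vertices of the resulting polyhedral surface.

34

A 13-gonal bipyramid: V=15, E=39, F=26.
Attach a hendecagonal antiprism (V=22, E=44, F=24) along a 3-gon: merge 3 vertices and 3 edges, delete both glued faces → V=34, E=80, F=48.
Check: V − E + F = 34 − 80 + 48 = 2.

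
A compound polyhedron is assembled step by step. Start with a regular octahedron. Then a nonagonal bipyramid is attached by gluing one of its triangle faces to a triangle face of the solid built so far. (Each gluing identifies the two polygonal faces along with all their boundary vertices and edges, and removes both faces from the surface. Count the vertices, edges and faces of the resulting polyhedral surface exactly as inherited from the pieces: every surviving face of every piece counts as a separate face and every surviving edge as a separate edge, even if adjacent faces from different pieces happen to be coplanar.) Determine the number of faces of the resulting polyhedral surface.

24

A regular octahedron: V=6, E=12, F=8.
Attach a nonagonal bipyramid (V=11, E=27, F=18) along a 3-gon: merge 3 vertices and 3 edges, delete both glued faces → V=14, E=36, F=24.
Check: V − E + F = 14 − 36 + 24 = 2.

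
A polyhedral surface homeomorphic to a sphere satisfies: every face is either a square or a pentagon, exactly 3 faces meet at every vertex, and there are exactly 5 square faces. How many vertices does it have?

10

Let x be the number of pentagons; then F = 5 + x.
Edge–face incidences: 2E = 4·5 + 5·x = 20 + 5x.
Every vertex has degree 3, so 3V = 2E.
Euler: V − E + F = 2 ⇒ (2E)/3 − E + (5 + x) = 2.
Multiply by 6: 2·(2E) − 3·(2E) + 6·(5 + x) = 12, i.e. 30 + 6x − (20 + 5x) = 12.
Collecting terms: x + 10 = 12, so x = 2.
Then 2E = 20 + 5·2 = 30, so E = 15, V = 2E/3 = 10, F = 5 + 2 = 7.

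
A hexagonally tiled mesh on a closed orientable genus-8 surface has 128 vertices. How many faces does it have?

χ = 2 − 2·8 = -14, and every face is a hexagon so 6F = 2E.
V − E + F = -14 with E = 6F/2 gives 128 − (6/2 − 1)·F = -14, so F = 71 and E = 213.

71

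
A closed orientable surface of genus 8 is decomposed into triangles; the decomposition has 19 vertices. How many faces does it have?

66

χ = 2 − 2·8 = -14, and every face is a triangle so 3F = 2E.
V − E + F = -14 with E = 3F/2 gives 19 − (3/2 − 1)·F = -14, so F = 66 and E = 99.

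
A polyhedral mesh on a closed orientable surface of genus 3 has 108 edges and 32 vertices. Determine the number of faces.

72

For a closed orientable surface of genus 3, χ = 2 − 2·3 = -4.
F = -4 − V + E = -4 − 32 + 108 = 72.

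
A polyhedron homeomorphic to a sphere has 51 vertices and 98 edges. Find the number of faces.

Here V − E + F = 2.
F = 2 − V + E = 2 − 51 + 98 = 49.

49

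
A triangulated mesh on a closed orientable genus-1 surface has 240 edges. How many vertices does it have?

80

χ = 2 − 2·1 = 0, and every face is a triangle so 3F = 2E.
F = 2E/3 = 160. Then V = 0 + E − F = 0 + 240 − 160 = 80.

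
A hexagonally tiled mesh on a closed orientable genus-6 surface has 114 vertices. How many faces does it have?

62

χ = 2 − 2·6 = -10, and every face is a hexagon so 6F = 2E.
V − E + F = -10 with E = 6F/2 gives 114 − (6/2 − 1)·F = -10, so F = 62 and E = 186.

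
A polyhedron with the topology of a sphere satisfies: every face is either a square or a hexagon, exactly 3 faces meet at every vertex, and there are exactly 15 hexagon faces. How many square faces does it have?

6

Let x be the number of squares; then F = 15 + x.
Edge–face incidences: 2E = 6·15 + 4·x = 90 + 4x.
Every vertex has degree 3, so 3V = 2E.
Euler: V − E + F = 2 ⇒ (2E)/3 − E + (15 + x) = 2.
Multiply by 6: 2·(2E) − 3·(2E) + 6·(15 + x) = 12, i.e. 90 + 6x − (90 + 4x) = 12.
Collecting terms: 2x = 12, so x = 6.
Then 2E = 90 + 4·6 = 114, so E = 57, V = 2E/3 = 38, F = 15 + 6 = 21.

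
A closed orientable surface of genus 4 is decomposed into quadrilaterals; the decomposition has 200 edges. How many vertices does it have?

94

χ = 2 − 2·4 = -6, and every face is a square so 4F = 2E.
F = 2E/4 = 100. Then V = -6 + E − F = -6 + 200 − 100 = 94.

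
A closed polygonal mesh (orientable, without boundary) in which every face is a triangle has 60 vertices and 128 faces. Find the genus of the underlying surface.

3

Every face is a triangle, so 2E = 3·128 = 384, giving E = 192.
χ = V − E + F = 60 − 192 + 128 = -4.
For a closed orientable surface χ = 2 − 2g, so g = (2 − (-4))/2 = 3.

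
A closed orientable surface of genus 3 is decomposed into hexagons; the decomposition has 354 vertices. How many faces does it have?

179

χ = 2 − 2·3 = -4, and every face is a hexagon so 6F = 2E.
V − E + F = -4 with E = 6F/2 gives 354 − (6/2 − 1)·F = -4, so F = 179 and E = 537.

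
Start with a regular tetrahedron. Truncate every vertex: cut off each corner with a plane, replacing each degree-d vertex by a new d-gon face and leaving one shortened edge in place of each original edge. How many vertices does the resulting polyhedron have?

12

The base solid has V = 4, E = 6, F = 4.
Truncation replaces each original edge-end by a new vertex, so V′ = 2E = 12.
Each original edge survives, and each old vertex of degree d contributes d new edges; summing degrees gives Σd = 2E, so E′ = E + 2E = 3E = 18.
Each original face survives and each original vertex becomes one new face: F′ = F + V = 8.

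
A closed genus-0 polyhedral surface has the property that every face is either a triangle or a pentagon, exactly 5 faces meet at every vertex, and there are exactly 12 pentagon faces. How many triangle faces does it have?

Let x be the number of triangles; then F = 12 + x.
Edge–face incidences: 2E = 5·12 + 3·x = 60 + 3x.
Every vertex has degree 5, so 5V = 2E.
Euler: V − E + F = 2 ⇒ (2E)/5 − E + (12 + x) = 2.
Multiply by 10: 2·(2E) − 5·(2E) + 10·(12 + x) = 20, i.e. 120 + 10x − 3·(60 + 3x) = 20.
Collecting terms: x − 60 = 20, so x = 80.
Then 2E = 60 + 3·80 = 300, so E = 150, V = 2E/5 = 60, F = 12 + 80 = 92.

80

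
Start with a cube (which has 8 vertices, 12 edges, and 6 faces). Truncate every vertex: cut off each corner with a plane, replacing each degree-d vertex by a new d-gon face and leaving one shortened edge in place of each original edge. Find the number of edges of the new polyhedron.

Truncation replaces each original edge-end by a new vertex, so V′ = 2E = 24.
Each original edge survives, and each old vertex of degree d contributes d new edges; summing degrees gives Σd = 2E, so E′ = E + 2E = 3E = 36.
Each original face survives and each original vertex becomes one new face: F′ = F + V = 14.

36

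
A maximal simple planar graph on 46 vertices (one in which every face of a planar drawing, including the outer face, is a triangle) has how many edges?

132

In a plane triangulation 3F = 2E and V − E + F = 2, so E = 3V − 6 = 3·46 − 6 = 132.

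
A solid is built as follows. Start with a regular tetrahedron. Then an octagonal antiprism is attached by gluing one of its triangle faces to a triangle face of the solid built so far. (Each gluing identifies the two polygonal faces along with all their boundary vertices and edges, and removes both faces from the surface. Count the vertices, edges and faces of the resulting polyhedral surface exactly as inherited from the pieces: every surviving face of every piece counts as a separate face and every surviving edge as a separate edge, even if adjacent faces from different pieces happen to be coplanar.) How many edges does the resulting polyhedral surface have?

A regular tetrahedron: V=4, E=6, F=4.
Attach an octagonal antiprism (V=16, E=32, F=18) along a 3-gon: merge 3 vertices and 3 edges, delete both glued faces → V=17, E=35, F=20.
Check: V − E + F = 17 − 35 + 20 = 2.

35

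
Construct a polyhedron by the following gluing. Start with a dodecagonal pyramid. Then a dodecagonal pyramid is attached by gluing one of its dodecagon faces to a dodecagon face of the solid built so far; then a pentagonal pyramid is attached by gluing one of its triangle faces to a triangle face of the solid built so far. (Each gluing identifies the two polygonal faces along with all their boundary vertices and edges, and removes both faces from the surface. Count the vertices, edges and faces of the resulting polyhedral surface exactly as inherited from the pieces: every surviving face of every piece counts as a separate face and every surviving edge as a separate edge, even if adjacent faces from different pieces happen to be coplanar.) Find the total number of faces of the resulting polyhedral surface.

A dodecagonal pyramid: V=13, E=24, F=13.
Attach a dodecagonal pyramid (V=13, E=24, F=13) along a 12-gon: merge 12 vertices and 12 edges, delete both glued faces → V=14, E=36, F=24.
Attach a pentagonal pyramid (V=6, E=10, F=6) along a 3-gon: merge 3 vertices and 3 edges, delete both glued faces → V=17, E=43, F=28.
Check: V − E + F = 17 − 43 + 28 = 2.

28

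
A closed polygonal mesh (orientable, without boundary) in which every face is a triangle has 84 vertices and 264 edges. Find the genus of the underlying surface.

Every face is a triangle and each edge borders two faces, so 3F = 2·264, giving F = 176.
χ = V − E + F = 84 − 264 + 176 = -4.
For a closed orientable surface χ = 2 − 2g, so g = (2 − (-4))/2 = 3.

3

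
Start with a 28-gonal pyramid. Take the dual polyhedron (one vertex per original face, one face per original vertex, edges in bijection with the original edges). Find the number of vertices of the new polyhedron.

29

The base solid has V = 29, E = 56, F = 29.
The dual swaps V and F and preserves E: V′ = F = 29, E′ = E = 56, F′ = V = 29.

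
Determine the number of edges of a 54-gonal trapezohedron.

216

The n-trapezohedron (dual of the n-antiprism) has V = 2·54 + 2 = 110, E = 4·54 = 216, F = 2·54 = 108.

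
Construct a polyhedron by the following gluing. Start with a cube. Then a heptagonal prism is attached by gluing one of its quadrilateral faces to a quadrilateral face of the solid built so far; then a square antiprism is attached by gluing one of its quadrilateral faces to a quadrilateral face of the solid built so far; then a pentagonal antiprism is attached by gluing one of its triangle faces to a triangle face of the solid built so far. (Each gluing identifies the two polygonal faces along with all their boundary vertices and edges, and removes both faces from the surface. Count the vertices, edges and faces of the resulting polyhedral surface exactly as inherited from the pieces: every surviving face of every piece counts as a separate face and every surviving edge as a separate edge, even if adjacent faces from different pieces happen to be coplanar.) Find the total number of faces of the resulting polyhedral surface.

A cube: V=8, E=12, F=6.
Attach a heptagonal prism (V=14, E=21, F=9) along a 4-gon: merge 4 vertices and 4 edges, delete both glued faces → V=18, E=29, F=13.
Attach a square antiprism (V=8, E=16, F=10) along a 4-gon: merge 4 vertices and 4 edges, delete both glued faces → V=22, E=41, F=21.
Attach a pentagonal antiprism (V=10, E=20, F=12) along a 3-gon: merge 3 vertices and 3 edges, delete both glued faces → V=29, E=58, F=31.
Check: V − E + F = 29 − 58 + 31 = 2.

31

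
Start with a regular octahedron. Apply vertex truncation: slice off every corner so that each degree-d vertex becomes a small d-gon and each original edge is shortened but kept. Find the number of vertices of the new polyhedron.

24

The base solid has V = 6, E = 12, F = 8.
Truncation replaces each original edge-end by a new vertex, so V′ = 2E = 24.
Each original edge survives, and each old vertex of degree d contributes d new edges; summing degrees gives Σd = 2E, so E′ = E + 2E = 3E = 36.
Each original face survives and each original vertex becomes one new face: F′ = F + V = 14.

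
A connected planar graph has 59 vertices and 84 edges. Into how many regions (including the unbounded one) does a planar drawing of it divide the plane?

Euler's formula for a connected plane graph: V − E + F = 2, so F = 2 − 59 + 84 = 27.

27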